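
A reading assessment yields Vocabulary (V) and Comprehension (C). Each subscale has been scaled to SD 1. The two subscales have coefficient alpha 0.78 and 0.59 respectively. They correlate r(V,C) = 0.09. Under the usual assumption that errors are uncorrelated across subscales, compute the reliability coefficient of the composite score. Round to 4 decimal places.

Var(V+C) = 2 + 2·[0.09] = 2 + 0.18 = 2.18.
With uncorrelated errors the cross-covariances are all true-score covariance, so they carry over unchanged; only the diagonal terms shrink to ρᵢσᵢ².
True-score variance = [0.78 + 0.59] + 0.18 = 1.37 + 0.18 = 1.55.
Reliability = 1.55 / 2.18 = 0.7110.

0.7110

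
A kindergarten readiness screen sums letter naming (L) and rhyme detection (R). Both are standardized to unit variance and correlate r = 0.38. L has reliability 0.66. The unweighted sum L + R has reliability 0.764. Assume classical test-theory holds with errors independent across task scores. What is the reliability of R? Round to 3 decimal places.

Var(L+R) = 2 + 2·0.38 = 2.760.
True-score variance = ρ_L + ρ_R + 2·0.38, so 0.764 = (0.66 + ρ_R + 0.76) / 2.760.
ρ_R = 0.764·2.760 − 0.66 − 0.76 = 0.689.

0.689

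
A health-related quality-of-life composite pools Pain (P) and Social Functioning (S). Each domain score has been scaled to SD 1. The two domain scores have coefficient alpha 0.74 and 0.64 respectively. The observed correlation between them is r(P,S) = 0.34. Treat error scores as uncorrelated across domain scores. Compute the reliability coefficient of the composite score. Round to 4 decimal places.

Var(P+S) = 2 + 2·[0.34] = 2 + 0.68 = 2.68.
Because errors are independent across components, Cov(Tᵢ,Tⱼ) = Cov(Xᵢ,Xⱼ); the off-diagonal part of the true-score variance is the same as above.
True-score variance = [0.74 + 0.64] + 0.68 = 1.38 + 0.68 = 2.06.
Reliability = 2.06 / 2.68 = 0.7687.

0.7687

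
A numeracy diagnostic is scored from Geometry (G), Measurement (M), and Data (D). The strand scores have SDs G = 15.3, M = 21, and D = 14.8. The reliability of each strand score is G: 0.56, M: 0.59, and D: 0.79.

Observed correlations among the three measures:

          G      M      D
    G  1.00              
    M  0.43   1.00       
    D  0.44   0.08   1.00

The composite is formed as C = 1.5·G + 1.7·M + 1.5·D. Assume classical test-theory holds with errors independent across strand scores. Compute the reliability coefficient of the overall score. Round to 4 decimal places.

0.7600

Var(C) = 1.5²·15.3² + 1.7²·21² + 1.5²·14.8² + 2·[2.55·15.3·21·0.43 + 2.25·15.3·14.8·0.44 + 2.55·21·14.8·0.08] = 2294.03 + 1279.77 = 3573.8.
Because errors are independent across components, Cov(Tᵢ,Tⱼ) = Cov(Xᵢ,Xⱼ); the off-diagonal part of the true-score variance is the same as above.
True-score variance = [1.5²·15.3²·0.56 + 1.7²·21²·0.59 + 1.5²·14.8²·0.79] + 1279.77 = 1436.25 + 1279.77 = 2716.01.
Reliability = 2716.01 / 3573.8 = 0.7600.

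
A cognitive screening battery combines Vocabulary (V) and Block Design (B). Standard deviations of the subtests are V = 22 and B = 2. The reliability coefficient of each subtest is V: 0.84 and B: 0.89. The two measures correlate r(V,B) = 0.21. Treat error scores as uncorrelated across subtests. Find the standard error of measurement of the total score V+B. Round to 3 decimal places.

8.825

Var(total) = 488 + 18.48 = 506.48.
True-score variance = 410.12 + 18.48 = 428.6, so reliability = 0.8462.
Error variance = 506.48 − 428.6 = 77.88; SEM = √77.88 = 8.825.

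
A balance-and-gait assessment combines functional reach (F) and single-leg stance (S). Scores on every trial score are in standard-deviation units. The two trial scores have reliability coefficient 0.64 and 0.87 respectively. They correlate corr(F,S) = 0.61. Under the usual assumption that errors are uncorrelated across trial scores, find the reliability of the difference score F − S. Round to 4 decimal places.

Var(F−S) = 1 + 1 − 2·0.61 = 2 − 1.22 = 0.78.
Under uncorrelated errors the observed covariances equal the true-score covariances, so only the own-variance terms attenuate.
True-score variance = [0.64 + 0.87] − 1.22 = 1.51 − 1.22 = 0.29.
Reliability = 0.29 / 0.78 = 0.3718.

0.3718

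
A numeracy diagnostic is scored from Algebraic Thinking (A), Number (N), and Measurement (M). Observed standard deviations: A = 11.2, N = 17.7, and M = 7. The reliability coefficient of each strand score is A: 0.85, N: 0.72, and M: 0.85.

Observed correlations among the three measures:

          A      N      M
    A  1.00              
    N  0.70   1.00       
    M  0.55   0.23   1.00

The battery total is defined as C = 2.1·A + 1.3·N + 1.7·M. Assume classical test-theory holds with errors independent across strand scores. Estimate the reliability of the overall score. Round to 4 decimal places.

Var(C) = 2.1²·11.2² + 1.3²·17.7² + 1.7²·7² + 2·[2.73·11.2·17.7·0.70 + 3.57·11.2·7·0.55 + 2.21·17.7·7·0.23] = 1224.26 + 1191.51 = 2415.77.
With uncorrelated errors the cross-covariances are all true-score covariance, so they carry over unchanged; only the diagonal terms shrink to ρᵢσᵢ².
True-score variance = [2.1²·11.2²·0.85 + 1.3²·17.7²·0.72 + 1.7²·7²·0.85] + 1191.51 = 971.792 + 1191.51 = 2163.3.
Reliability = 2163.3 / 2415.77 = 0.8955.

0.8955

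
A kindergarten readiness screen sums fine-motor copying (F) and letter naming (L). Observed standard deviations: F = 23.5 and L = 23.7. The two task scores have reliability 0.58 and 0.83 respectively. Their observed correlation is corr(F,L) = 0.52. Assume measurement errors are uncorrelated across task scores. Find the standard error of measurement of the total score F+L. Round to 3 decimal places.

Var(total) = 1113.94 + 579.228 = 1693.17.
True-score variance = 786.508 + 579.228 = 1365.74, so reliability = 0.8066.
Error variance = 1693.17 − 1365.74 = 327.432; SEM = √327.432 = 18.095.

18.095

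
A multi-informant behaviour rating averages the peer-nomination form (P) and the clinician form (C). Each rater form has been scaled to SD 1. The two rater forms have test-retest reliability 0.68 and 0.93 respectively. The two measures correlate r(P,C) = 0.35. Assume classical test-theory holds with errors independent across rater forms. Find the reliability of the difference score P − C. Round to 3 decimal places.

0.700

Var(P−C) = 1 + 1 − 2·0.35 = 2 − 0.7 = 1.3.
With uncorrelated errors the cross-covariances are all true-score covariance, so they carry over unchanged; only the diagonal terms shrink to ρᵢσᵢ².
True-score variance = [0.68 + 0.93] − 0.7 = 1.61 − 0.7 = 0.91.
Reliability = 0.91 / 1.3 = 0.700.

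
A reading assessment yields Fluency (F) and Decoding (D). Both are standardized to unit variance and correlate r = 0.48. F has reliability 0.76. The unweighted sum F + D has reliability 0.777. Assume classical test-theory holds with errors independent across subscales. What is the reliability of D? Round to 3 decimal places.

0.580

Var(F+D) = 2 + 2·0.48 = 2.960.
True-score variance = ρ_F + ρ_D + 2·0.48, so 0.777 = (0.76 + ρ_D + 0.96) / 2.960.
ρ_D = 0.777·2.960 − 0.76 − 0.96 = 0.580.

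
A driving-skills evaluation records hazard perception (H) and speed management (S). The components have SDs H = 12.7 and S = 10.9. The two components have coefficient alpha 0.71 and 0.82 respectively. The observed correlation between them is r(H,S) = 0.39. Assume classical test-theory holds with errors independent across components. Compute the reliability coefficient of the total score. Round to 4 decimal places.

0.8244

Var(H+S) = 12.7² + 10.9² + 2·[12.7·10.9·0.39] = 280.1 + 107.975 = 388.075.
Because errors are independent across components, Cov(Tᵢ,Tⱼ) = Cov(Xᵢ,Xⱼ); the off-diagonal part of the true-score variance is the same as above.
True-score variance = [12.7²·0.71 + 10.9²·0.82] + 107.975 = 211.94 + 107.975 = 319.915.
Reliability = 319.915 / 388.075 = 0.8244.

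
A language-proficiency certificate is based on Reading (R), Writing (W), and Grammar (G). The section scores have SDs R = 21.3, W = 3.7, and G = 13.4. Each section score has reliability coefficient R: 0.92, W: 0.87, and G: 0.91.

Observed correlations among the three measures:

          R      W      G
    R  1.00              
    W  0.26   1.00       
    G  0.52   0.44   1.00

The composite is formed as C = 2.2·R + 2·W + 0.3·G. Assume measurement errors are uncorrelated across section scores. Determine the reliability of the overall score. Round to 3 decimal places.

Var(C) = 2.2²·21.3² + 2²·3.7² + 0.3²·13.4² + 2·[4.4·21.3·3.7·0.26 + 0.66·21.3·13.4·0.52 + 0.6·3.7·13.4·0.44] = 2266.78 + 402.408 = 2669.19.
Because errors are independent across components, Cov(Tᵢ,Tⱼ) = Cov(Xᵢ,Xⱼ); the off-diagonal part of the true-score variance is the same as above.
True-score variance = [2.2²·21.3²·0.92 + 2²·3.7²·0.87 + 0.3²·13.4²·0.91] + 402.408 = 2082.54 + 402.408 = 2484.95.
Reliability = 2484.95 / 2669.19 = 0.931.

0.931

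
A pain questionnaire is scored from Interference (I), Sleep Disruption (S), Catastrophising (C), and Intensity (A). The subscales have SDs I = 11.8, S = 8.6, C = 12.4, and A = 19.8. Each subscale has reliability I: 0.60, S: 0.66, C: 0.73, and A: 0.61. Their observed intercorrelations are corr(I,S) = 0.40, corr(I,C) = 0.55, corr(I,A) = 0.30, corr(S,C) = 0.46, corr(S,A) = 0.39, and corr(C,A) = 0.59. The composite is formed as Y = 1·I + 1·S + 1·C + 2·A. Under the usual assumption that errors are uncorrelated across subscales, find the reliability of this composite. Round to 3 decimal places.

0.784

Var(Y) = 11.8² + 8.6² + 12.4² + 2²·19.8² + 2·[11.8·8.6·0.40 + 11.8·12.4·0.55 + 2·11.8·19.8·0.30 + 8.6·12.4·0.46 + 2·8.6·19.8·0.39 + 2·12.4·19.8·0.59] = 1935.12 + 1465.68 = 3400.8.
Under uncorrelated errors the observed covariances equal the true-score covariances, so only the own-variance terms attenuate.
True-score variance = [11.8²·0.60 + 8.6²·0.66 + 12.4²·0.73 + 2²·19.8²·0.61] + 1465.68 = 1201.18 + 1465.68 = 2666.86.
Reliability = 2666.86 / 3400.8 = 0.784.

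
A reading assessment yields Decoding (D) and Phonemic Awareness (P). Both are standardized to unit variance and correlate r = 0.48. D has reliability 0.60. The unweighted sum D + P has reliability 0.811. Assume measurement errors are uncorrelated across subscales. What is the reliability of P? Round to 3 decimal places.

0.841

Var(D+P) = 2 + 2·0.48 = 2.960.
True-score variance = ρ_D + ρ_P + 2·0.48, so 0.811 = (0.60 + ρ_P + 0.96) / 2.960.
ρ_P = 0.811·2.960 − 0.60 − 0.96 = 0.841.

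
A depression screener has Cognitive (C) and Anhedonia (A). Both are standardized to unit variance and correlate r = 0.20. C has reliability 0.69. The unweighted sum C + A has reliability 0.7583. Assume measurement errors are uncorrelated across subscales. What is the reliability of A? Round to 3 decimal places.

Var(C+A) = 2 + 2·0.20 = 2.400.
True-score variance = ρ_C + ρ_A + 2·0.20, so 0.7583 = (0.69 + ρ_A + 0.40) / 2.400.
ρ_A = 0.7583·2.400 − 0.69 − 0.40 = 0.730.

0.730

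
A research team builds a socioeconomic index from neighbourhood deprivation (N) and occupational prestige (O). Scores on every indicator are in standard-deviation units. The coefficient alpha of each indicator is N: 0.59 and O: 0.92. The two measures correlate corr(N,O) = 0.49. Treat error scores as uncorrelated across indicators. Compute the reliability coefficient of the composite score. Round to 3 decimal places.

Var(N+O) = 2 + 2·[0.49] = 2 + 0.98 = 2.98.
With uncorrelated errors the cross-covariances are all true-score covariance, so they carry over unchanged; only the diagonal terms shrink to ρᵢσᵢ².
True-score variance = [0.59 + 0.92] + 0.98 = 1.51 + 0.98 = 2.49.
Reliability = 2.49 / 2.98 = 0.836.

0.836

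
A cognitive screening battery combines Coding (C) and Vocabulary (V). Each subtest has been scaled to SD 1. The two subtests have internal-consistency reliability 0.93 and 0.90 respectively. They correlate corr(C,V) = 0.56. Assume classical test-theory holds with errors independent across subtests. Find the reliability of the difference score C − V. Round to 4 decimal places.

0.8068

Var(C−V) = 1 + 1 − 2·0.56 = 2 − 1.12 = 0.88.
With uncorrelated errors the cross-covariances are all true-score covariance, so they carry over unchanged; only the diagonal terms shrink to ρᵢσᵢ².
True-score variance = [0.93 + 0.90] − 1.12 = 1.83 − 1.12 = 0.71.
Reliability = 0.71 / 0.88 = 0.8068.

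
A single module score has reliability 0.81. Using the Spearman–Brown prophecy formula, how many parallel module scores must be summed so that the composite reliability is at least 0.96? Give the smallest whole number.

k ≥ ρ*(1−ρ₁)/(ρ₁(1−ρ*)) = 0.96·0.19 / (0.81·0.04) = 5.630.
Smallest integer k = 6.

6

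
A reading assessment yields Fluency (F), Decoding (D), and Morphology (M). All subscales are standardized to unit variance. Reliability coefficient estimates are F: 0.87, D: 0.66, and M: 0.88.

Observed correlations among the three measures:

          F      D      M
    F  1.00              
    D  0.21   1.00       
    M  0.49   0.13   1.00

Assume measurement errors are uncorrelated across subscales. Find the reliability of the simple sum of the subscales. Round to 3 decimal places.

0.873

Var(F+D+M) = 3 + 2·[0.21 + 0.49 + 0.13] = 3 + 1.66 = 4.66.
With uncorrelated errors the cross-covariances are all true-score covariance, so they carry over unchanged; only the diagonal terms shrink to ρᵢσᵢ².
True-score variance = [0.87 + 0.66 + 0.88] + 1.66 = 2.41 + 1.66 = 4.07.
Reliability = 4.07 / 4.66 = 0.873.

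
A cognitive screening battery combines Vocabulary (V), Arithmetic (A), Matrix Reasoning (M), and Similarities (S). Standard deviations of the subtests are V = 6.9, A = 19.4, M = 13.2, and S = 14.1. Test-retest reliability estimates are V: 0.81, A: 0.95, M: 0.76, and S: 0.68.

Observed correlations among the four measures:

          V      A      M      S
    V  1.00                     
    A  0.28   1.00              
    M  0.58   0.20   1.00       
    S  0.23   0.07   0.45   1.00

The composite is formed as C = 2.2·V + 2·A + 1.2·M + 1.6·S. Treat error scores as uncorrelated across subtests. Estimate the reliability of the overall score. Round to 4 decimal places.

Var(C) = 2.2²·6.9² + 2²·19.4² + 1.2²·13.2² + 1.6²·14.1² + 2·[4.4·6.9·19.4·0.28 + 2.64·6.9·13.2·0.58 + 3.52·6.9·14.1·0.23 + 2.4·19.4·13.2·0.20 + 3.2·19.4·14.1·0.07 + 1.92·13.2·14.1·0.45] = 2495.73 + 1456.28 = 3952.02.
With uncorrelated errors the cross-covariances are all true-score covariance, so they carry over unchanged; only the diagonal terms shrink to ρᵢσᵢ².
True-score variance = [2.2²·6.9²·0.81 + 2²·19.4²·0.95 + 1.2²·13.2²·0.76 + 1.6²·14.1²·0.68] + 1456.28 = 2153.59 + 1456.28 = 3609.88.
Reliability = 3609.88 / 3952.02 = 0.9134.

0.9134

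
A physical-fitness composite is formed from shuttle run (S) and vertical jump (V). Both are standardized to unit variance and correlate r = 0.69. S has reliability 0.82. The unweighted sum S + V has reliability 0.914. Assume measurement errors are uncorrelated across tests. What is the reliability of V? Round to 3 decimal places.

0.889

Var(S+V) = 2 + 2·0.69 = 3.380.
True-score variance = ρ_S + ρ_V + 2·0.69, so 0.914 = (0.82 + ρ_V + 1.38) / 3.380.
ρ_V = 0.914·3.380 − 0.82 − 1.38 = 0.889.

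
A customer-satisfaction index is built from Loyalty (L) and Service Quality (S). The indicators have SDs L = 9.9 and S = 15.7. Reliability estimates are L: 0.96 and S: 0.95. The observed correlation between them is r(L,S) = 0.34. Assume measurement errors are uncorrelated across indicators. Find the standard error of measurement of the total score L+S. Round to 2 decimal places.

Var(total) = 344.5 + 105.692 = 450.192.
True-score variance = 328.255 + 105.692 = 433.947, so reliability = 0.9639.
Error variance = 450.192 − 433.947 = 16.2449; SEM = √16.2449 = 4.03.

4.03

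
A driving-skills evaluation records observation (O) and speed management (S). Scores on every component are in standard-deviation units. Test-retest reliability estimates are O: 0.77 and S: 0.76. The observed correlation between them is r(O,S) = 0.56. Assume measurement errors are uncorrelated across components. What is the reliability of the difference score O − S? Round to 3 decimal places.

Var(O−S) = 1 + 1 − 2·0.56 = 2 − 1.12 = 0.88.
With uncorrelated errors the cross-covariances are all true-score covariance, so they carry over unchanged; only the diagonal terms shrink to ρᵢσᵢ².
True-score variance = [0.77 + 0.76] − 1.12 = 1.53 − 1.12 = 0.41.
Reliability = 0.41 / 0.88 = 0.466.

0.466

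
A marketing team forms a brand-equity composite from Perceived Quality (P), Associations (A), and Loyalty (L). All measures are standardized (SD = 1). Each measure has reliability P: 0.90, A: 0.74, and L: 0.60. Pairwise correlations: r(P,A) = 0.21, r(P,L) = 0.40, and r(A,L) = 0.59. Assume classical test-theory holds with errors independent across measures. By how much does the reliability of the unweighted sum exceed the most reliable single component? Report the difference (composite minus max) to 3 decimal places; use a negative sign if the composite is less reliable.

-0.041

Var(sum) = 3 + 2.4 = 5.4; true-score variance = 2.24 + 2.4 = 4.64; composite reliability = 0.8593.
Max component reliability = 0.9000.
Difference = 0.8593 − 0.9000 = -0.041.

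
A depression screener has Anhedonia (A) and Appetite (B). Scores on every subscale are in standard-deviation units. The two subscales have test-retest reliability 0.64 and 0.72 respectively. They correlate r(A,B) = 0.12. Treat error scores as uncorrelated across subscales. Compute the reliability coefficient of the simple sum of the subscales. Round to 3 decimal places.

Var(A+B) = 2 + 2·[0.12] = 2 + 0.24 = 2.24.
Under uncorrelated errors the observed covariances equal the true-score covariances, so only the own-variance terms attenuate.
True-score variance = [0.64 + 0.72] + 0.24 = 1.36 + 0.24 = 1.6.
Reliability = 1.6 / 2.24 = 0.714.

0.714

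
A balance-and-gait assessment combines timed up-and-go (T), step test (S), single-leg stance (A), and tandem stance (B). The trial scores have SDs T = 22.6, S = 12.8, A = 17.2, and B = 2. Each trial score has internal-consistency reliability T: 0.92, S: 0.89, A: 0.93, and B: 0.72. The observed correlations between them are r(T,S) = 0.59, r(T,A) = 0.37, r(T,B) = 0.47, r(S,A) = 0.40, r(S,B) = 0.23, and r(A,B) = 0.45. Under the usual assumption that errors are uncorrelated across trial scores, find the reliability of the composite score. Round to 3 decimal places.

0.957

Var(T+S+A+B) = 22.6² + 12.8² + 17.2² + 2² + 2·[22.6·12.8·0.59 + 22.6·17.2·0.37 + 22.6·2·0.47 + 12.8·17.2·0.40 + 12.8·2·0.23 + 17.2·2·0.45] = 974.44 + 890.355 = 1864.8.
With uncorrelated errors the cross-covariances are all true-score covariance, so they carry over unchanged; only the diagonal terms shrink to ρᵢσᵢ².
True-score variance = [22.6²·0.92 + 12.8²·0.89 + 17.2²·0.93 + 2²·0.72] + 890.355 = 893.728 + 890.355 = 1784.08.
Reliability = 1784.08 / 1864.8 = 0.957.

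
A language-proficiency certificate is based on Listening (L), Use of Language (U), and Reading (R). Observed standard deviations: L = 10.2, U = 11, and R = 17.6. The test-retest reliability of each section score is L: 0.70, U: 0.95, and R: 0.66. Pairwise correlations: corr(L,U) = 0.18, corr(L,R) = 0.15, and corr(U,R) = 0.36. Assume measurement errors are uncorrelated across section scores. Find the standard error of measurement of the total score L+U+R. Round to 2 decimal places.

11.94

Var(total) = 534.8 + 233.64 = 768.44.
True-score variance = 392.22 + 233.64 = 625.86, so reliability = 0.8145.
Error variance = 768.44 − 625.86 = 142.58; SEM = √142.58 = 11.94.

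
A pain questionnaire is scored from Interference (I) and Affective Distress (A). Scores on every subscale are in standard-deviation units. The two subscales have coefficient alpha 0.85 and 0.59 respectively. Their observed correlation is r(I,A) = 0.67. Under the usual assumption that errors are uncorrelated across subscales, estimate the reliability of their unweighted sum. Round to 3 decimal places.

Var(I+A) = 2 + 2·[0.67] = 2 + 1.34 = 3.34.
With uncorrelated errors the cross-covariances are all true-score covariance, so they carry over unchanged; only the diagonal terms shrink to ρᵢσᵢ².
True-score variance = [0.85 + 0.59] + 1.34 = 1.44 + 1.34 = 2.78.
Reliability = 2.78 / 3.34 = 0.832.

0.832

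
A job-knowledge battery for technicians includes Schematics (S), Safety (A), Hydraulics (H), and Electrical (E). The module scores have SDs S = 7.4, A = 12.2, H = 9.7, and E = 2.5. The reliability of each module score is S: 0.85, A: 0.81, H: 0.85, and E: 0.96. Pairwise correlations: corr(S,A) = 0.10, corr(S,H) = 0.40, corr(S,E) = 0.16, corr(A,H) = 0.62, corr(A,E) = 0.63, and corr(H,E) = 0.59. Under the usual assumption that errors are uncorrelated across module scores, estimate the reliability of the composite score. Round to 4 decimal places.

0.9151

Var(S+A+H+E) = 7.4² + 12.2² + 9.7² + 2.5² + 2·[7.4·12.2·0.10 + 7.4·9.7·0.40 + 7.4·2.5·0.16 + 12.2·9.7·0.62 + 12.2·2.5·0.63 + 9.7·2.5·0.59] = 303.94 + 295.187 = 599.127.
Because errors are independent across components, Cov(Tᵢ,Tⱼ) = Cov(Xᵢ,Xⱼ); the off-diagonal part of the true-score variance is the same as above.
True-score variance = [7.4²·0.85 + 12.2²·0.81 + 9.7²·0.85 + 2.5²·0.96] + 295.187 = 253.083 + 295.187 = 548.269.
Reliability = 548.269 / 599.127 = 0.9151.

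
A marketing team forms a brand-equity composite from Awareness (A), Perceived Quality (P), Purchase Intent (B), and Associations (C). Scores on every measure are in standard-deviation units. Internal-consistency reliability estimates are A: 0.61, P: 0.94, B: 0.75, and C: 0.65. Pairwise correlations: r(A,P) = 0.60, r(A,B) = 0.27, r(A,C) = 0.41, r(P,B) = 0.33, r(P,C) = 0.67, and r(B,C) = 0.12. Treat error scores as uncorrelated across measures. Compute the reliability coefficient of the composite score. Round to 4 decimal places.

0.8807

Var(A+P+B+C) = 4 + 2·[0.60 + 0.27 + 0.41 + 0.33 + 0.67 + 0.12] = 4 + 4.8 = 8.8.
Under uncorrelated errors the observed covariances equal the true-score covariances, so only the own-variance terms attenuate.
True-score variance = [0.61 + 0.94 + 0.75 + 0.65] + 4.8 = 2.95 + 4.8 = 7.75.
Reliability = 7.75 / 8.8 = 0.8807.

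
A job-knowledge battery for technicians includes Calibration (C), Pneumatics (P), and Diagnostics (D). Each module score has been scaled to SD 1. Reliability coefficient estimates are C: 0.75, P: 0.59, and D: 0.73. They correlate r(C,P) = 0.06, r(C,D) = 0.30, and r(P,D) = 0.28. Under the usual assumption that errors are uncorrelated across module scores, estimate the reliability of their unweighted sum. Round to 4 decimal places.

Var(C+P+D) = 3 + 2·[0.06 + 0.30 + 0.28] = 3 + 1.28 = 4.28.
Under uncorrelated errors the observed covariances equal the true-score covariances, so only the own-variance terms attenuate.
True-score variance = [0.75 + 0.59 + 0.73] + 1.28 = 2.07 + 1.28 = 3.35.
Reliability = 3.35 / 4.28 = 0.7827.

0.7827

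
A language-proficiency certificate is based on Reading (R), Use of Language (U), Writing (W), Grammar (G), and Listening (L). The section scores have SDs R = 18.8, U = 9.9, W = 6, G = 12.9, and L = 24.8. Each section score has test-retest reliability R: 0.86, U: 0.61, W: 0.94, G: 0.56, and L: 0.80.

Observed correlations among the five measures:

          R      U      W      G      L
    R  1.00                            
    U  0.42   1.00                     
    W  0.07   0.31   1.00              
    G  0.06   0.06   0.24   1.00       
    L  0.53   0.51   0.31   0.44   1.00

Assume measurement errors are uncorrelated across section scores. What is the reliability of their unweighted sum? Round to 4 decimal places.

Var(R+U+W+G+L) = 18.8² + 9.9² + 6² + 12.9² + 24.8² + 2·[18.8·9.9·0.42 + 18.8·6·0.07 + 18.8·12.9·0.06 + 18.8·24.8·0.53 + 9.9·6·0.31 + 9.9·12.9·0.06 + 9.9·24.8·0.51 + 6·12.9·0.24 + 6·24.8·0.31 + 12.9·24.8·0.44] = 1268.9 + 1408.97 = 2677.87.
Because errors are independent across components, Cov(Tᵢ,Tⱼ) = Cov(Xᵢ,Xⱼ); the off-diagonal part of the true-score variance is the same as above.
True-score variance = [18.8²·0.86 + 9.9²·0.61 + 6²·0.94 + 12.9²·0.56 + 24.8²·0.80] + 1408.97 = 982.806 + 1408.97 = 2391.78.
Reliability = 2391.78 / 2677.87 = 0.8932.

0.8932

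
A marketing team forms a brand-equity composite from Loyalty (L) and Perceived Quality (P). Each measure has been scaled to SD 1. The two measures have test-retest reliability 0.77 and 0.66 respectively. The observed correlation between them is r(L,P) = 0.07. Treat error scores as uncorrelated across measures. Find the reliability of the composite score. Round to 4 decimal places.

0.7336

Var(L+P) = 2 + 2·[0.07] = 2 + 0.14 = 2.14.
Because errors are independent across components, Cov(Tᵢ,Tⱼ) = Cov(Xᵢ,Xⱼ); the off-diagonal part of the true-score variance is the same as above.
True-score variance = [0.77 + 0.66] + 0.14 = 1.43 + 0.14 = 1.57.
Reliability = 1.57 / 2.14 = 0.7336.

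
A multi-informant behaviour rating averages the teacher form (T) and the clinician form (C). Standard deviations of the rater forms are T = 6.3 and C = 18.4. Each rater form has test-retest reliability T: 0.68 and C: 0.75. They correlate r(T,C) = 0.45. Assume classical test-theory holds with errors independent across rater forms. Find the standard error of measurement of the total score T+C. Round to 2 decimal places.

9.87

Var(total) = 378.25 + 104.328 = 482.578.
True-score variance = 280.909 + 104.328 = 385.237, so reliability = 0.7983.
Error variance = 482.578 − 385.237 = 97.3408; SEM = √97.3408 = 9.87.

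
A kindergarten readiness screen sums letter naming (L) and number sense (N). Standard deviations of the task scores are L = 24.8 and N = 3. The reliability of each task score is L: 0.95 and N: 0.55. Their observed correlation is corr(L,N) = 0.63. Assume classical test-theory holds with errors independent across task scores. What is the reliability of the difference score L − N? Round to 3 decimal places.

0.934

Var(L−N) = 24.8² + 3² − 2·24.8·3·0.63 = 624.04 − 93.744 = 530.296.
Because errors are independent across components, Cov(Tᵢ,Tⱼ) = Cov(Xᵢ,Xⱼ); the off-diagonal part of the true-score variance is the same as above.
True-score variance = [24.8²·0.95 + 3²·0.55] − 93.744 = 589.238 − 93.744 = 495.494.
Reliability = 495.494 / 530.296 = 0.934.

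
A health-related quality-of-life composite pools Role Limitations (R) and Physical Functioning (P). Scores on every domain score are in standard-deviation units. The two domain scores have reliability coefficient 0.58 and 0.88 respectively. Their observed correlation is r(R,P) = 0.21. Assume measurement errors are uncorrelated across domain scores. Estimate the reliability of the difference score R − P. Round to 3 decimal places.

Var(R−P) = 1 + 1 − 2·0.21 = 2 − 0.42 = 1.58.
With uncorrelated errors the cross-covariances are all true-score covariance, so they carry over unchanged; only the diagonal terms shrink to ρᵢσᵢ².
True-score variance = [0.58 + 0.88] − 0.42 = 1.46 − 0.42 = 1.04.
Reliability = 1.04 / 1.58 = 0.658.

0.658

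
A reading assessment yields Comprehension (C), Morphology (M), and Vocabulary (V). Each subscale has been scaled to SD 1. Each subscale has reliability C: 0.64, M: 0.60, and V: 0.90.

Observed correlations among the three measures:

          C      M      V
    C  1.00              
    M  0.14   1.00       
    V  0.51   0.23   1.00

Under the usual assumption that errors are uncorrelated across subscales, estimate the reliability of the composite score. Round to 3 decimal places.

0.819

Var(C+M+V) = 3 + 2·[0.14 + 0.51 + 0.23] = 3 + 1.76 = 4.76.
Because errors are independent across components, Cov(Tᵢ,Tⱼ) = Cov(Xᵢ,Xⱼ); the off-diagonal part of the true-score variance is the same as above.
True-score variance = [0.64 + 0.60 + 0.90] + 1.76 = 2.14 + 1.76 = 3.9.
Reliability = 3.9 / 4.76 = 0.819.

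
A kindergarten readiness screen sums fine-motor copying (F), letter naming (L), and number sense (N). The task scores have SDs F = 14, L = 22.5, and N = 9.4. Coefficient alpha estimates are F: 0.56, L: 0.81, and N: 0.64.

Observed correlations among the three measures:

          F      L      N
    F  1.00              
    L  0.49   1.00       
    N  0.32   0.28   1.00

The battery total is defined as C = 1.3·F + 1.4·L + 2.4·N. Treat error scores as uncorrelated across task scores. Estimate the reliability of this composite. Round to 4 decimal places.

Var(C) = 1.3²·14² + 1.4²·22.5² + 2.4²·9.4² + 2·[1.82·14·22.5·0.49 + 3.12·14·9.4·0.32 + 3.36·22.5·9.4·0.28] = 1832.44 + 1222.57 = 3055.01.
With uncorrelated errors the cross-covariances are all true-score covariance, so they carry over unchanged; only the diagonal terms shrink to ρᵢσᵢ².
True-score variance = [1.3²·14²·0.56 + 1.4²·22.5²·0.81 + 2.4²·9.4²·0.64] + 1222.57 = 1314.95 + 1222.57 = 2537.52.
Reliability = 2537.52 / 3055.01 = 0.8306.

0.8306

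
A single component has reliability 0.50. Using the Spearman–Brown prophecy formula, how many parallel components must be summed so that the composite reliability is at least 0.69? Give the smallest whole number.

k ≥ ρ*(1−ρ₁)/(ρ₁(1−ρ*)) = 0.69·0.50 / (0.50·0.31) = 2.226.
Smallest integer k = 3.

3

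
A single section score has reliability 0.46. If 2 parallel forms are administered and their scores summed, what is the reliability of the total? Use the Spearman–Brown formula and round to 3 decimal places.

ρ_k = kρ / (1 + (k−1)ρ) = 2·0.46 / (1 + 1·0.46) = 0.920 / 1.460 = 0.630.

0.630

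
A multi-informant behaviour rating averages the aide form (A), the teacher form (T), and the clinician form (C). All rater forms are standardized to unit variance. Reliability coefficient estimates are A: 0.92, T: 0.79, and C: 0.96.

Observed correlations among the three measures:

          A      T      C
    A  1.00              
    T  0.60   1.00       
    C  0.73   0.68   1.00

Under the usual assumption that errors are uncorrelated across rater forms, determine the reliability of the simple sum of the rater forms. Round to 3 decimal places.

Var(A+T+C) = 3 + 2·[0.60 + 0.73 + 0.68] = 3 + 4.02 = 7.02.
Because errors are independent across components, Cov(Tᵢ,Tⱼ) = Cov(Xᵢ,Xⱼ); the off-diagonal part of the true-score variance is the same as above.
True-score variance = [0.92 + 0.79 + 0.96] + 4.02 = 2.67 + 4.02 = 6.69.
Reliability = 6.69 / 7.02 = 0.953.

0.953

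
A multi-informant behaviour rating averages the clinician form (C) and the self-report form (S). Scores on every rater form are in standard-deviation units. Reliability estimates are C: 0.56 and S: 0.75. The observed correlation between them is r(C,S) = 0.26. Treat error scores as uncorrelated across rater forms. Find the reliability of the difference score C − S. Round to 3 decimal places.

0.534

Var(C−S) = 1 + 1 − 2·0.26 = 2 − 0.52 = 1.48.
With uncorrelated errors the cross-covariances are all true-score covariance, so they carry over unchanged; only the diagonal terms shrink to ρᵢσᵢ².
True-score variance = [0.56 + 0.75] − 0.52 = 1.31 − 0.52 = 0.79.
Reliability = 0.79 / 1.48 = 0.534.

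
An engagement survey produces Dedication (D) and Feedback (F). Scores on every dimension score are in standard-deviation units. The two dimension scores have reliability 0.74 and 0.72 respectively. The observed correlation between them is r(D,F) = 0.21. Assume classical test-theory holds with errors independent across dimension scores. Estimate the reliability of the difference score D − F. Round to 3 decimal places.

Var(D−F) = 1 + 1 − 2·0.21 = 2 − 0.42 = 1.58.
Under uncorrelated errors the observed covariances equal the true-score covariances, so only the own-variance terms attenuate.
True-score variance = [0.74 + 0.72] − 0.42 = 1.46 − 0.42 = 1.04.
Reliability = 1.04 / 1.58 = 0.658.

0.658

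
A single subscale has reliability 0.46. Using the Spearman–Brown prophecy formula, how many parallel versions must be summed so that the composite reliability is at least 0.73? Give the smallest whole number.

k ≥ ρ*(1−ρ₁)/(ρ₁(1−ρ*)) = 0.73·0.54 / (0.46·0.27) = 3.174.
Smallest integer k = 4.

4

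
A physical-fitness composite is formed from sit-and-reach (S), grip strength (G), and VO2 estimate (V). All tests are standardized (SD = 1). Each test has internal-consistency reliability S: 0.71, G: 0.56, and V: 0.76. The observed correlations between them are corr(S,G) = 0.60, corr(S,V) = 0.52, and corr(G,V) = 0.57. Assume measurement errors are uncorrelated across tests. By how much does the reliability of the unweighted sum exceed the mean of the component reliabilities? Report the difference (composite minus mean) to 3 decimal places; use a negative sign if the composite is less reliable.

0.171

Var(sum) = 3 + 3.38 = 6.38; true-score variance = 2.03 + 3.38 = 5.41; composite reliability = 0.8480.
Mean component reliability = 0.6767.
Difference = 0.8480 − 0.6767 = 0.171.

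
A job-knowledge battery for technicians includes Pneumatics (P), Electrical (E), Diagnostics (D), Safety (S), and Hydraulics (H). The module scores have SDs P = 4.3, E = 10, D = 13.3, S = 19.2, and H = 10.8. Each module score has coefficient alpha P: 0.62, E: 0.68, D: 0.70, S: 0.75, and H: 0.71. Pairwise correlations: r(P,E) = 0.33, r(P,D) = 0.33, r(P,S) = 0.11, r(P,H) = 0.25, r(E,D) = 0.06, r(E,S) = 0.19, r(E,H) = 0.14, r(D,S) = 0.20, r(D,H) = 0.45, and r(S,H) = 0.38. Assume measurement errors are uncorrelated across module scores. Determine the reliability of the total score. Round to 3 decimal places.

Var(P+E+D+S+H) = 4.3² + 10² + 13.3² + 19.2² + 10.8² + 2·[4.3·10·0.33 + 4.3·13.3·0.33 + 4.3·19.2·0.11 + 4.3·10.8·0.25 + 10·13.3·0.06 + 10·19.2·0.19 + 10·10.8·0.14 + 13.3·19.2·0.20 + 13.3·10.8·0.45 + 19.2·10.8·0.38] = 780.66 + 615.682 = 1396.34.
Because errors are independent across components, Cov(Tᵢ,Tⱼ) = Cov(Xᵢ,Xⱼ); the off-diagonal part of the true-score variance is the same as above.
True-score variance = [4.3²·0.62 + 10²·0.68 + 13.3²·0.70 + 19.2²·0.75 + 10.8²·0.71] + 615.682 = 562.581 + 615.682 = 1178.26.
Reliability = 1178.26 / 1396.34 = 0.844.

0.844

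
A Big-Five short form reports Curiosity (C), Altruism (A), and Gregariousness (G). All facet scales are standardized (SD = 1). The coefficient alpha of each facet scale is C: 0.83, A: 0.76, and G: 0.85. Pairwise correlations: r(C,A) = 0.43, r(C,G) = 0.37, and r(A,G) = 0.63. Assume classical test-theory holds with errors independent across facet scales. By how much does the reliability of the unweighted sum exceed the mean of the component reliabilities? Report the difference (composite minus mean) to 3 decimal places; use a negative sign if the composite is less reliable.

Var(sum) = 3 + 2.86 = 5.86; true-score variance = 2.44 + 2.86 = 5.3; composite reliability = 0.9044.
Mean component reliability = 0.8133.
Difference = 0.9044 − 0.8133 = 0.091.

0.091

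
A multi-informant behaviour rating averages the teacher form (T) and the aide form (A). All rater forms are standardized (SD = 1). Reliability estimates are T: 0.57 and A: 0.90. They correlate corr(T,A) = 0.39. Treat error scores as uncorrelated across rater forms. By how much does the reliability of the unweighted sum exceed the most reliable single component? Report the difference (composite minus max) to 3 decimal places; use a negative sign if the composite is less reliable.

-0.091

Var(sum) = 2 + 0.78 = 2.78; true-score variance = 1.47 + 0.78 = 2.25; composite reliability = 0.8094.
Max component reliability = 0.9000.
Difference = 0.8094 − 0.9000 = -0.091.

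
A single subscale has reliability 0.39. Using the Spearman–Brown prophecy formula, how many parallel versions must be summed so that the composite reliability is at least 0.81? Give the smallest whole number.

k ≥ ρ*(1−ρ₁)/(ρ₁(1−ρ*)) = 0.81·0.61 / (0.39·0.19) = 6.668.
Smallest integer k = 7.

7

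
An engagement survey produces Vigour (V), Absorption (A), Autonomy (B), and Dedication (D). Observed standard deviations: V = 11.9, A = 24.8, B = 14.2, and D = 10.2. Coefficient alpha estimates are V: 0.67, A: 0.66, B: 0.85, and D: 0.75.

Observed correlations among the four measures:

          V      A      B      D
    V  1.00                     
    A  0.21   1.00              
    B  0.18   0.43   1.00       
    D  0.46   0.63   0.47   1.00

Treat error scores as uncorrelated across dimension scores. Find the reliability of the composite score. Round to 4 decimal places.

0.8525

Var(V+A+B+D) = 11.9² + 24.8² + 14.2² + 10.2² + 2·[11.9·24.8·0.21 + 11.9·14.2·0.18 + 11.9·10.2·0.46 + 24.8·14.2·0.43 + 24.8·10.2·0.63 + 14.2·10.2·0.47] = 1062.33 + 1054.19 = 2116.52.
Under uncorrelated errors the observed covariances equal the true-score covariances, so only the own-variance terms attenuate.
True-score variance = [11.9²·0.67 + 24.8²·0.66 + 14.2²·0.85 + 10.2²·0.75] + 1054.19 = 750.229 + 1054.19 = 1804.42.
Reliability = 1804.42 / 2116.52 = 0.8525.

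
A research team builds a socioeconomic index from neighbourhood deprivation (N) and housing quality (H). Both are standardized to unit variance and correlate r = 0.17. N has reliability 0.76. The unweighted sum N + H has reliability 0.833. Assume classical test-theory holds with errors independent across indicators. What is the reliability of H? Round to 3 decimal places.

Var(N+H) = 2 + 2·0.17 = 2.340.
True-score variance = ρ_N + ρ_H + 2·0.17, so 0.833 = (0.76 + ρ_H + 0.34) / 2.340.
ρ_H = 0.833·2.340 − 0.76 − 0.34 = 0.849.

0.849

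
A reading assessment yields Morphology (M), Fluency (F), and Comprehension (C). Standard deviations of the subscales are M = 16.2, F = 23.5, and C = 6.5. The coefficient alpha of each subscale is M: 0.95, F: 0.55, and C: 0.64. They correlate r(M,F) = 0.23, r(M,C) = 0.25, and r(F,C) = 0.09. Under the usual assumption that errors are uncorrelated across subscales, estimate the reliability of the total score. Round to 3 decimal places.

Var(M+F+C) = 16.2² + 23.5² + 6.5² + 2·[16.2·23.5·0.23 + 16.2·6.5·0.25 + 23.5·6.5·0.09] = 856.94 + 255.267 = 1112.21.
Under uncorrelated errors the observed covariances equal the true-score covariances, so only the own-variance terms attenuate.
True-score variance = [16.2²·0.95 + 23.5²·0.55 + 6.5²·0.64] + 255.267 = 580.096 + 255.267 = 835.363.
Reliability = 835.363 / 1112.21 = 0.751.

0.751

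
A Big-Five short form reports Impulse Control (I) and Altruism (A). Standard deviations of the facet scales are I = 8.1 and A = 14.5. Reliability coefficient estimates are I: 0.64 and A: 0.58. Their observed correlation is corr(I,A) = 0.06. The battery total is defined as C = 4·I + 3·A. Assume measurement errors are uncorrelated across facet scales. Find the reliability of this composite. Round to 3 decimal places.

Var(C) = 4²·8.1² + 3²·14.5² + 2·[12·8.1·14.5·0.06] = 2942.01 + 169.128 = 3111.14.
With uncorrelated errors the cross-covariances are all true-score covariance, so they carry over unchanged; only the diagonal terms shrink to ρᵢσᵢ².
True-score variance = [4²·8.1²·0.64 + 3²·14.5²·0.58] + 169.128 = 1769.35 + 169.128 = 1938.48.
Reliability = 1938.48 / 3111.14 = 0.623.

0.623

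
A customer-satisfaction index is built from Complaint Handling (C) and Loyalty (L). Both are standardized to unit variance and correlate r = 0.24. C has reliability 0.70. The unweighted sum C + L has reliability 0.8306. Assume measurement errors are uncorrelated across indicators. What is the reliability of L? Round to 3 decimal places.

Var(C+L) = 2 + 2·0.24 = 2.480.
True-score variance = ρ_C + ρ_L + 2·0.24, so 0.8306 = (0.70 + ρ_L + 0.48) / 2.480.
ρ_L = 0.8306·2.480 − 0.70 − 0.48 = 0.880.

0.880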